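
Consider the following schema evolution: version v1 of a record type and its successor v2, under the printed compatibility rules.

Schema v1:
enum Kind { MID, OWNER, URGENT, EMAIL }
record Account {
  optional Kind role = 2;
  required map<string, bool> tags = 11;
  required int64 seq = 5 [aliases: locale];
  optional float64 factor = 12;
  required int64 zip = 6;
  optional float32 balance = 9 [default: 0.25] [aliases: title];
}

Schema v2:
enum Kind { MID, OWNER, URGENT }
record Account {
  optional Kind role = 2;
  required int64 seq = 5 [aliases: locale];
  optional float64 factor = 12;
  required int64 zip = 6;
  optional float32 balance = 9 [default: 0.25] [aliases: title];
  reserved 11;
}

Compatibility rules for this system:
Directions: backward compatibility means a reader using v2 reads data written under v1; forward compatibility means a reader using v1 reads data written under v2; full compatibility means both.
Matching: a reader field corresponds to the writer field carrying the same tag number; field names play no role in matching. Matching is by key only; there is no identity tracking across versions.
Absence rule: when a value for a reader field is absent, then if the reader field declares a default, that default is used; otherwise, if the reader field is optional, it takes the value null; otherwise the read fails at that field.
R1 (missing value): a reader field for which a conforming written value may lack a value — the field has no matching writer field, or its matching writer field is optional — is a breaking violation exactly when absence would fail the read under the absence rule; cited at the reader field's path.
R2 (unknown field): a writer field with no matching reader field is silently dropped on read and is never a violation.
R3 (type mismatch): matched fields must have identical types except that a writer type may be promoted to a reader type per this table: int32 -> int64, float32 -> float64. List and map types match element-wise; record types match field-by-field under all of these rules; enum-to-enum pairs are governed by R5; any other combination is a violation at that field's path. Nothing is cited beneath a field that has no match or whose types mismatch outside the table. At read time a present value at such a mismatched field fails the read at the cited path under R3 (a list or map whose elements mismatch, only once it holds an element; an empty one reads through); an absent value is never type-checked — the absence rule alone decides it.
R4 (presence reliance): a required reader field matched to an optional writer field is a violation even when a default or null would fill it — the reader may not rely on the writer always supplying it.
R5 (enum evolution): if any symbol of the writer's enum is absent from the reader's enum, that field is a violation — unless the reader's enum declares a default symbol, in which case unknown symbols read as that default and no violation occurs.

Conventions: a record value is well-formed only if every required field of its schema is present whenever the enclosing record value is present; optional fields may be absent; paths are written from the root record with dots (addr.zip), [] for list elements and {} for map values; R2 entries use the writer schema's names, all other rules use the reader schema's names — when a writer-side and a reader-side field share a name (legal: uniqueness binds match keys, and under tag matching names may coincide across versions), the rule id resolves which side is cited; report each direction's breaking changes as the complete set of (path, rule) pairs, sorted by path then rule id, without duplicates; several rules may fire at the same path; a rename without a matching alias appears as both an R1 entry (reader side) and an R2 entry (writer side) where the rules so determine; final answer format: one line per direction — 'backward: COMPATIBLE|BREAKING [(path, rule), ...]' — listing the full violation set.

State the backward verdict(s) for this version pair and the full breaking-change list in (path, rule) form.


backward: BREAKING [(role, R5)]

arrows below run writer -> reader for Account
backward pass over Account, reader schema v2, writer schema v1:
  role: Kind -> Kind, writer optional; from role
  seq: int64 -> int64, writer required; from seq
  factor: float64 -> float64, writer optional; from factor
  zip: int64 -> int64, writer required; from zip
  balance: float32 -> float32, writer optional; from balance
  tags (writer side), unknown to reader
  breaking: (role, R5)
  => backward: BREAKING (1)
the rest of the Account diff is inert for this question:
  removed field tags from record Account (its key 11 joins the reserved list) -> matters only for Account's forward compatibility — outside the asked direction


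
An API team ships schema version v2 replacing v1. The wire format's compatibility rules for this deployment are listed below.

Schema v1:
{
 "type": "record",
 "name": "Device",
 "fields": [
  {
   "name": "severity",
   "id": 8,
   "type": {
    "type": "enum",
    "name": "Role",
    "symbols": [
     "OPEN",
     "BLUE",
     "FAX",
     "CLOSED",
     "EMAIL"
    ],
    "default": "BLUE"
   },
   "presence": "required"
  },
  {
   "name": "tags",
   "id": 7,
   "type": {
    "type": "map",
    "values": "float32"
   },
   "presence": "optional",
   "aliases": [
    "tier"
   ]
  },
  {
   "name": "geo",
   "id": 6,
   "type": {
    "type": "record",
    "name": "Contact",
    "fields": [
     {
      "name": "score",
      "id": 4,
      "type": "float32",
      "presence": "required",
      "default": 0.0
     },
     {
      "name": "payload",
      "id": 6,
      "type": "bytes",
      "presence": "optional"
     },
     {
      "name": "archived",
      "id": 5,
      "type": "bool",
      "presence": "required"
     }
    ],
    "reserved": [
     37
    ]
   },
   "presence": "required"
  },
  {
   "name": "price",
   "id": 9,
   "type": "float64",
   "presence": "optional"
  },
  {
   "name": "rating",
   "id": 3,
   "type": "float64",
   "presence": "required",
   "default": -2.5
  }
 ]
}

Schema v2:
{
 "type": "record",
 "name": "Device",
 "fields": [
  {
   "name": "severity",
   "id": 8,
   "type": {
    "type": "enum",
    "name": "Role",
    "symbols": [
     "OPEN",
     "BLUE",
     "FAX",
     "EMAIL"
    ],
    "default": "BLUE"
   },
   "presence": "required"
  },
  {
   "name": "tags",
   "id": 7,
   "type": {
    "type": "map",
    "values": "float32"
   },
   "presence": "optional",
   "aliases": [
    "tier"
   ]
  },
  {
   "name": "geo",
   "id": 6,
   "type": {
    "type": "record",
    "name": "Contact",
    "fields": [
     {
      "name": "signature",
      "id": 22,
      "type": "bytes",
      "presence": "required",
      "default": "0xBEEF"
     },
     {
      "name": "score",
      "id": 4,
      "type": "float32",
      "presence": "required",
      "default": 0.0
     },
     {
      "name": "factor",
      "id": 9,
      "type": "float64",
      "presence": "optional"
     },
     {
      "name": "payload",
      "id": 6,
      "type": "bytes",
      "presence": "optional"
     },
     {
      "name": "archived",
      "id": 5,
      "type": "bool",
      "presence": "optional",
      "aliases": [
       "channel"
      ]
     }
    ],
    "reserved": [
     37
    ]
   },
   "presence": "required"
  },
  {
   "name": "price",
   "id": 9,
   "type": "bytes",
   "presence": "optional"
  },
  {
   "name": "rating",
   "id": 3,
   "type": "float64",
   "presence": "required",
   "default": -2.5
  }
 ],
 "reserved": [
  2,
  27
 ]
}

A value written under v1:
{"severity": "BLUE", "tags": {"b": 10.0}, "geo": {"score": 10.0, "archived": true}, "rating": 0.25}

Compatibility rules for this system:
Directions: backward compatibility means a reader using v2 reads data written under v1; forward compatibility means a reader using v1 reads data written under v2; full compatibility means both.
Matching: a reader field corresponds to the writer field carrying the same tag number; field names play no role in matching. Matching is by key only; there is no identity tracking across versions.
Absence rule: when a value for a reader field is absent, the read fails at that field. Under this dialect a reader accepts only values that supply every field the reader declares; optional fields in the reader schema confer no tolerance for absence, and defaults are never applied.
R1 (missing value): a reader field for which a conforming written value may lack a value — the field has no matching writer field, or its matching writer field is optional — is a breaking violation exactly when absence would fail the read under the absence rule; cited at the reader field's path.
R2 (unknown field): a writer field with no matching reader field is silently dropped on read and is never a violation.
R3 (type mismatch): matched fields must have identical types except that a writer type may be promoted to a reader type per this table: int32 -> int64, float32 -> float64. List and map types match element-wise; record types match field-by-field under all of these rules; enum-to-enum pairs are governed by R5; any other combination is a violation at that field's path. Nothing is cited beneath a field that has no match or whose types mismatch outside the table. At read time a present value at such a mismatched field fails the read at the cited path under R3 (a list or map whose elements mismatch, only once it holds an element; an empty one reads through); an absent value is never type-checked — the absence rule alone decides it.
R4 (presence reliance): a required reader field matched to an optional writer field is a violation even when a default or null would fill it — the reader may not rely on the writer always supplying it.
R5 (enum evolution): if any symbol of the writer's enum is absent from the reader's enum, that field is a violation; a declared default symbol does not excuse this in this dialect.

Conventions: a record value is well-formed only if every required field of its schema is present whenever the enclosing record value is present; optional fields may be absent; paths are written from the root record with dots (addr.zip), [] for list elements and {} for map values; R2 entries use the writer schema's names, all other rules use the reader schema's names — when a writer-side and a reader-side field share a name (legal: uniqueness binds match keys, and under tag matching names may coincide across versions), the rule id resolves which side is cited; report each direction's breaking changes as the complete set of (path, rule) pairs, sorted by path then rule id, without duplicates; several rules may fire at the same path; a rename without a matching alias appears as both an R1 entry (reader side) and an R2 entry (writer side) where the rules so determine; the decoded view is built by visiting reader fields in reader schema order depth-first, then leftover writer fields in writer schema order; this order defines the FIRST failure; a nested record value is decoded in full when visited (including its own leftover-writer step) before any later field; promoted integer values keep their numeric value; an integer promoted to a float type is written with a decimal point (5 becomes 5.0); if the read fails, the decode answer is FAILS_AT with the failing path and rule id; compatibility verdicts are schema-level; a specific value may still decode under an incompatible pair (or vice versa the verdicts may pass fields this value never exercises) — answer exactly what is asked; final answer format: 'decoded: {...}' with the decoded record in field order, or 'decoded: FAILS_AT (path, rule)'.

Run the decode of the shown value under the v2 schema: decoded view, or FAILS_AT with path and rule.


the writer's type comes first in each Device pair
migrating the Device value to v2:
  severity := "BLUE"
  tags := {"b": 10.0}
  read fails at geo.signature under R1 (no fill)
  => FAILS_AT (geo.signature, R1)
checking off the Device differences that do not matter here:
  field price in record Device: type float64 changed to bytes -> schema-level compatibility only; this Device value's decode is unchanged
  enum Role (field severity in record Device): symbol CLOSED removed -> schema-level compatibility only; this Device value's decode is unchanged
  field archived in record Contact: required changed to optional -> schema-level compatibility only; this Device value's decode is unchanged
  added field factor to record Contact: optional float64, tag 9 (in v2 it sits immediately before payload) -> schema-level compatibility only; this Device value's decode is unchanged

decoded: FAILS_AT (geo.signature, R1)


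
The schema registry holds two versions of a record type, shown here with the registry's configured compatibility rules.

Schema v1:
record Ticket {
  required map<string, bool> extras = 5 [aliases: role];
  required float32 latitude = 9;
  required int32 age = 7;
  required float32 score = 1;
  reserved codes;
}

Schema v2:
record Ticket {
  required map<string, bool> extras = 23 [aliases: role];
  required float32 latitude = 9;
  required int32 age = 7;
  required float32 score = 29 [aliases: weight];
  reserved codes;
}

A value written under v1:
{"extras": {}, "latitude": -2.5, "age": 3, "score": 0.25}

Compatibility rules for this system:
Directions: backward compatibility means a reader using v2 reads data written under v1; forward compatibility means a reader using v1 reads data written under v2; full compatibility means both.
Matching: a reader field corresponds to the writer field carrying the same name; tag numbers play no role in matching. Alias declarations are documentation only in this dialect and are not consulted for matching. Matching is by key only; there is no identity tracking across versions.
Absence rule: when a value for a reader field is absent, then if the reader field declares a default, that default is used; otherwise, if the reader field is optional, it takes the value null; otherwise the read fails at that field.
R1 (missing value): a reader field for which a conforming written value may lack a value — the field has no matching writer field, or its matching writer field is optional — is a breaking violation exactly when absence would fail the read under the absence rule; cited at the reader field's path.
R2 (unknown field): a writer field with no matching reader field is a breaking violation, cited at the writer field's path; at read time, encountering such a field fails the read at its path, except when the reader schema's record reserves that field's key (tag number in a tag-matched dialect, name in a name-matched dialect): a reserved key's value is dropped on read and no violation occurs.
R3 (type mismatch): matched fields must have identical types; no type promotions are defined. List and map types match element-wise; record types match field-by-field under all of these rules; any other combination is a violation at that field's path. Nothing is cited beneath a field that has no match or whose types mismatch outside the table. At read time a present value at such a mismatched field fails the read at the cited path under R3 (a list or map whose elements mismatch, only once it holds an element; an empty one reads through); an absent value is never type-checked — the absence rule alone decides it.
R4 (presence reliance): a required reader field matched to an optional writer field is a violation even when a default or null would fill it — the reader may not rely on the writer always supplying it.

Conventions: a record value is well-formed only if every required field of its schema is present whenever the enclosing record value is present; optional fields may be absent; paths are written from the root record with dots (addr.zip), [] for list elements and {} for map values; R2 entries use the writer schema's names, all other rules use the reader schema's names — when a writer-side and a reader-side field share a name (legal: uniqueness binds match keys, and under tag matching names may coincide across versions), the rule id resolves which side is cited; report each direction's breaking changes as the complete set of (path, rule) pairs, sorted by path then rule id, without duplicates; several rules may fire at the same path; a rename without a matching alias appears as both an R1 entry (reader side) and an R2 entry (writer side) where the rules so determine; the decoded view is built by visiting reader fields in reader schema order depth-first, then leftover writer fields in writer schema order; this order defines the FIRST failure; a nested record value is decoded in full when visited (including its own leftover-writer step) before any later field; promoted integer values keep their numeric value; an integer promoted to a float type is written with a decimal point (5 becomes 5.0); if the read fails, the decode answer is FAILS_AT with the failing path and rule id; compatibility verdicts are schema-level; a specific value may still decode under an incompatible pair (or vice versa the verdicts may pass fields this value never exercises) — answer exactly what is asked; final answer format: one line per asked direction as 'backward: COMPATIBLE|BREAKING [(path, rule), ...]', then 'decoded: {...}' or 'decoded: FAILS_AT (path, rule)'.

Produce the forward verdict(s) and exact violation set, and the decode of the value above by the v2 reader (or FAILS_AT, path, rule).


forward: COMPATIBLE []; decoded: {"extras": {}, "latitude": -2.5, "age": 3, "score": 0.25}

arrows below run writer -> reader for Ticket
forward analysis of Ticket with v1 as reader and v2 as writer:
  extras <- extras (map<string, bool> -> map<string, bool>, writer required)
  latitude <- latitude (float32 -> float32, writer required)
  age <- age (int32 -> int32, writer required)
  score <- score (float32 -> float32, writer required)
  => no violations; forward on Ticket: COMPATIBLE
decoding the Ticket value with the v2 reader:
  extras := {}
  latitude := -2.5
  age := 3
  score := 0.25
  => decoded: {"extras": {}, "latitude": -2.5, "age": 3, "score": 0.25}
diffs on Ticket not affecting the asked answer:
  field extras in record Ticket: tag 5 changed to 23 -> fires no rule on Ticket, leaving the asked answer as it is
  field score in record Ticket: tag 1 changed to 29 -> fires no rule on Ticket, leaving the asked answer as it is


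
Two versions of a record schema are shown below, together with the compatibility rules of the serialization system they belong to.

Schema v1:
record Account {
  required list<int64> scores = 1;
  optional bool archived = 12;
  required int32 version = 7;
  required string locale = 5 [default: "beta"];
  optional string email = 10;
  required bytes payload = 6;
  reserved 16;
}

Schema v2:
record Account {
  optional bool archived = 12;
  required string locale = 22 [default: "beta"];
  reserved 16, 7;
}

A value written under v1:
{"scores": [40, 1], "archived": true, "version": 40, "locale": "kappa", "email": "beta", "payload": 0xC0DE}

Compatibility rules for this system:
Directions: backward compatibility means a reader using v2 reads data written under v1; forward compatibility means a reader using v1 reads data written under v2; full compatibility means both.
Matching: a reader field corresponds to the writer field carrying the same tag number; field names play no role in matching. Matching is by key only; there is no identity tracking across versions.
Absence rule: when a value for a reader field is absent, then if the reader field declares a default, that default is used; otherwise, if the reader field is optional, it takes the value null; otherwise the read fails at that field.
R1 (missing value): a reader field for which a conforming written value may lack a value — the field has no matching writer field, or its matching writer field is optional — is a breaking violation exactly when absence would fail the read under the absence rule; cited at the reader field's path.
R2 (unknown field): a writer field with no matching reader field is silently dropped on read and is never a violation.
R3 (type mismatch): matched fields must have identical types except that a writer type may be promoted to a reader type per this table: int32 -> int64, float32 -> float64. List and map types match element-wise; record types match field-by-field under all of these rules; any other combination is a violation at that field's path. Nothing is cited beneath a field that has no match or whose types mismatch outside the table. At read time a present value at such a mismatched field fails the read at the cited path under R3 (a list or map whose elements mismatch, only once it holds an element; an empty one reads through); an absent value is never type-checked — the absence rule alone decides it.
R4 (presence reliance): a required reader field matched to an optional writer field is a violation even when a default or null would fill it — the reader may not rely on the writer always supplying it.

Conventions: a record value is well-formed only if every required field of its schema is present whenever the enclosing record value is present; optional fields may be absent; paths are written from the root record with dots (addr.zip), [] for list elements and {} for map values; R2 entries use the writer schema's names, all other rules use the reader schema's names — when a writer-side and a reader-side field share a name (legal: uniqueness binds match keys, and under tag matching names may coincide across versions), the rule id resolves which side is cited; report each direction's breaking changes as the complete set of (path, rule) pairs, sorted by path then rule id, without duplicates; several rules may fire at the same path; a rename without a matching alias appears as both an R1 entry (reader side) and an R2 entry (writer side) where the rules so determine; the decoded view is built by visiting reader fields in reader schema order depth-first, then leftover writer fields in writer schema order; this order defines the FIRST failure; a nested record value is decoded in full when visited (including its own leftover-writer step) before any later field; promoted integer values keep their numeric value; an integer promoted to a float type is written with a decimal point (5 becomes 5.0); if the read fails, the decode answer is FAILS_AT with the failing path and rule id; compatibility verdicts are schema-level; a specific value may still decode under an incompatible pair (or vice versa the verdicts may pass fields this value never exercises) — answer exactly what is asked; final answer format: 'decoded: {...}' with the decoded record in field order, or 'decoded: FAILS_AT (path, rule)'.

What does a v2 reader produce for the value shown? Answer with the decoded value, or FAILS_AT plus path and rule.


decoded: {"archived": true, "locale": "beta"}

in Account below, arrows point writer -> reader
migrating the Account value to v2:
  archived := true
  locale := "beta" (absent -> default)
  writer scores: unknown -> dropped
  writer version: unknown -> dropped
  writer locale: unknown -> dropped
  writer email: unknown -> dropped
  writer payload: unknown -> dropped
  => decoded: {"archived": true, "locale": "beta"}


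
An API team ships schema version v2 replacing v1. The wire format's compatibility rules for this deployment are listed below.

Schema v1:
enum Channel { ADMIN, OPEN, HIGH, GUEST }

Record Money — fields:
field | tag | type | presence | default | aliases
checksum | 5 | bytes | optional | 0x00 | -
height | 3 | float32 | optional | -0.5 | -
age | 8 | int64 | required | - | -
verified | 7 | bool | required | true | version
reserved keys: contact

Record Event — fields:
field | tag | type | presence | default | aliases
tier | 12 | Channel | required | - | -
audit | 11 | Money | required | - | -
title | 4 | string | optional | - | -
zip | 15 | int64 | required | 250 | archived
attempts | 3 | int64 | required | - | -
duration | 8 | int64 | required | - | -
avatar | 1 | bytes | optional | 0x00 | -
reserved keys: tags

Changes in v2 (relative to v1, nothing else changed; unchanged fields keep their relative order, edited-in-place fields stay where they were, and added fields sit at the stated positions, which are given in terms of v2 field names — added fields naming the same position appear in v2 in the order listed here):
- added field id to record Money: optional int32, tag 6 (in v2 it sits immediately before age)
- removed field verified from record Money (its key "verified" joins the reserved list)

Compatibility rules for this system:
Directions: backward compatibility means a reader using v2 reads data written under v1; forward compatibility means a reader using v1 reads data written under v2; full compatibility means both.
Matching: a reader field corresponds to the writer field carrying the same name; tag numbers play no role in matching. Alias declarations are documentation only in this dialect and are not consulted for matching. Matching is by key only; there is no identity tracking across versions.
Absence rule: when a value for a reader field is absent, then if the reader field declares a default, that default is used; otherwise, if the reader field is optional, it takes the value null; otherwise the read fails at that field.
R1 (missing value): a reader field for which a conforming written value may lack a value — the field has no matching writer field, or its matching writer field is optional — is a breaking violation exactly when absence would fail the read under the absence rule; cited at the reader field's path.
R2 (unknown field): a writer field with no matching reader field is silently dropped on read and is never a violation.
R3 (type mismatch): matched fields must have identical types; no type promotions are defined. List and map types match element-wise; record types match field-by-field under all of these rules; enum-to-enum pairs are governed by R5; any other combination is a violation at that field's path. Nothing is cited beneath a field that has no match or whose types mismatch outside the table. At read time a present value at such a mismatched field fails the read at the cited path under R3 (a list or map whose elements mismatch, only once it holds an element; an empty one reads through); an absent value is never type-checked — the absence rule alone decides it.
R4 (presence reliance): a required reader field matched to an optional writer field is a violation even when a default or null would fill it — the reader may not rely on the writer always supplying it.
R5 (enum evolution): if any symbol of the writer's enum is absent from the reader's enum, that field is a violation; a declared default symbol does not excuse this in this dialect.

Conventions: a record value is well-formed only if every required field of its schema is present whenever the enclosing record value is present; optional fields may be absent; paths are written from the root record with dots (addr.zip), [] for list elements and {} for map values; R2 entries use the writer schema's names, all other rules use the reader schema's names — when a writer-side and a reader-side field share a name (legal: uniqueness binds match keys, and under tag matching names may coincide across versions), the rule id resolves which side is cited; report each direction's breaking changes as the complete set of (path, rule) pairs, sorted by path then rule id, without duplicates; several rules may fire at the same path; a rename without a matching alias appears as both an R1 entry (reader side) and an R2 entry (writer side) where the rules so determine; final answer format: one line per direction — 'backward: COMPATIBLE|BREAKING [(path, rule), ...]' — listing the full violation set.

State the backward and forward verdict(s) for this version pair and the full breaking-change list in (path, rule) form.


the writer's type comes first in each Event pair
backward analysis of Event with v2 as reader and v1 as writer:
  tier <- tier (Channel -> Channel, writer required)
  audit <- audit (Money -> Money, writer required)
  title <- title (string -> string, writer optional)
  zip <- zip (int64 -> int64, writer required)
  attempts <- attempts (int64 -> int64, writer required)
  duration <- duration (int64 -> int64, writer required)
  avatar <- avatar (bytes -> bytes, writer optional)
  audit.checksum <- audit.checksum (bytes -> bytes, writer optional)
  audit.height <- audit.height (float32 -> float32, writer optional)
  no writer field matches reader audit.id
  audit.age <- audit.age (int64 -> int64, writer required)
  leftover writer field: audit.verified
  => backward verdict for Event: COMPATIBLE, no violations
forward analysis of Event with v1 as reader and v2 as writer:
  tier <- tier (Channel -> Channel, writer required)
  audit <- audit (Money -> Money, writer required)
  title <- title (string -> string, writer optional)
  zip <- zip (int64 -> int64, writer required)
  attempts <- attempts (int64 -> int64, writer required)
  duration <- duration (int64 -> int64, writer required)
  avatar <- avatar (bytes -> bytes, writer optional)
  audit.checksum <- audit.checksum (bytes -> bytes, writer optional)
  audit.height <- audit.height (float32 -> float32, writer optional)
  audit.age <- audit.age (int64 -> int64, writer required)
  no writer field matches reader audit.verified
  leftover writer field: audit.id
  => forward verdict for Event: COMPATIBLE, no violations

backward: COMPATIBLE []; forward: COMPATIBLE []


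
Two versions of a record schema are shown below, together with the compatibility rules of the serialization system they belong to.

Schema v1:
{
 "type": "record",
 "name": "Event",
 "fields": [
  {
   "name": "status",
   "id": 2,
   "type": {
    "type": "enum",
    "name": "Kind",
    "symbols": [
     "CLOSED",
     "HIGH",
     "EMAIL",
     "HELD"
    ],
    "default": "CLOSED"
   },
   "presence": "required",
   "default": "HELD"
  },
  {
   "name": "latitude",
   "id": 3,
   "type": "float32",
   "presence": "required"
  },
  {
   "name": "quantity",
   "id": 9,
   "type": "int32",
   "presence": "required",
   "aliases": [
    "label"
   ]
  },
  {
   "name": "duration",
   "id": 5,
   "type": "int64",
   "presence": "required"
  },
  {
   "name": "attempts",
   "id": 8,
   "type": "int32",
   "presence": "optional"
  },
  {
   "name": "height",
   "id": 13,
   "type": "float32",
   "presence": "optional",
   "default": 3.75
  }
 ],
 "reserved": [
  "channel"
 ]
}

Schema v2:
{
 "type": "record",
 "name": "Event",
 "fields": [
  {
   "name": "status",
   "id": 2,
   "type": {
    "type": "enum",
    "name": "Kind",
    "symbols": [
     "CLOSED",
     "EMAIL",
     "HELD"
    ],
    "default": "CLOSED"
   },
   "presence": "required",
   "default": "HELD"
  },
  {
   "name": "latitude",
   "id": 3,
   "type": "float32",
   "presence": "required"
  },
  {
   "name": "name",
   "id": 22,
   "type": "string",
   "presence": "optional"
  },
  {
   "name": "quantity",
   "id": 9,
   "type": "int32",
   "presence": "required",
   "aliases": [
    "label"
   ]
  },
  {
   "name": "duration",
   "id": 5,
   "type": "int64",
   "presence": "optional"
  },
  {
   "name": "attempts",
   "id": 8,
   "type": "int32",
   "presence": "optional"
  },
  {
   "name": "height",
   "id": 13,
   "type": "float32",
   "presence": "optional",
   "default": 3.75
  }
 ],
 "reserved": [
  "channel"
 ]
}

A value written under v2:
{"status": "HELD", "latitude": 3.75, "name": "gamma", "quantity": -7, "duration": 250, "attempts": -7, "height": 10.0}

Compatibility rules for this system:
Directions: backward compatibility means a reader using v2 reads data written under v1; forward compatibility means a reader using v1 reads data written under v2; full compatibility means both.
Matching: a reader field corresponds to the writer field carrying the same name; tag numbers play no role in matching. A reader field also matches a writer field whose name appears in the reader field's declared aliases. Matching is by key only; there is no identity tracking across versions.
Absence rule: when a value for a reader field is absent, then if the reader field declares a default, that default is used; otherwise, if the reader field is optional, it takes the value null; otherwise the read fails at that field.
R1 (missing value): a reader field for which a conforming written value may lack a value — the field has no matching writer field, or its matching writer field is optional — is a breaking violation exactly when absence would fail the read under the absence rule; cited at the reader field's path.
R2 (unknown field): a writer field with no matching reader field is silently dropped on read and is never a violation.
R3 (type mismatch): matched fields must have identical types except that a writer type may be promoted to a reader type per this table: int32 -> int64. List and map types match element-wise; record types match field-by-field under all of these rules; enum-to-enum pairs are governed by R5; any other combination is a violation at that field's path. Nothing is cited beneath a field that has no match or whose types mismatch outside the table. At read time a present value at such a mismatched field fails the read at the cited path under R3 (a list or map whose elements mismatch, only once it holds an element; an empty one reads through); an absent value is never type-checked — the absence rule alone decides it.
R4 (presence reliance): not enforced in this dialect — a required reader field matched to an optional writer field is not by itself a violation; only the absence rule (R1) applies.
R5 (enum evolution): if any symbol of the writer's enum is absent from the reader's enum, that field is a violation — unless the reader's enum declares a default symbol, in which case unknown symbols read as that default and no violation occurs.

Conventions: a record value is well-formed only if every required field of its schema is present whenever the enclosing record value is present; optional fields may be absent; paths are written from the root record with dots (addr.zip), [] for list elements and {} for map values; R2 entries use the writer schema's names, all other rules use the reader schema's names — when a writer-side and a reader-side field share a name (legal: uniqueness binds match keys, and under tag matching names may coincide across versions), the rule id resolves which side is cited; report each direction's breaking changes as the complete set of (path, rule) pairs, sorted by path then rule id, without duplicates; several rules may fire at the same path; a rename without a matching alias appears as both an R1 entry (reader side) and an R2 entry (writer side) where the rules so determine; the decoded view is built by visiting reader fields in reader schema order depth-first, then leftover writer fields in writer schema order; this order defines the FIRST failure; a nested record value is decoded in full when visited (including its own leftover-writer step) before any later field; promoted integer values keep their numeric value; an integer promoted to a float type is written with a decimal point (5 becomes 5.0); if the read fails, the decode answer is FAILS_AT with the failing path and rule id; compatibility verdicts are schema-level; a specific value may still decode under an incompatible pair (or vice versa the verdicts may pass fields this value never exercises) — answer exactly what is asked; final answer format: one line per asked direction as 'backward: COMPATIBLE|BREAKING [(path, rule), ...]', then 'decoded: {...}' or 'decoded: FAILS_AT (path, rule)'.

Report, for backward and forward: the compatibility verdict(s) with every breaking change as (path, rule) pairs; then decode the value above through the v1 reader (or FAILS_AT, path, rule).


backward: COMPATIBLE []; forward: BREAKING [(duration, R1)]; decoded: {"status": "HELD", "latitude": 3.75, "quantity": -7, "duration": 250, "attempts": -7, "height": 10.0}

each type pair in Event: writer, then reader
checking backward for Event: reader v2 against writer v1:
  status <- status (Kind -> Kind, writer required)
  latitude <- latitude (float32 -> float32, writer required)
  name has no writer counterpart
  quantity <- quantity (int32 -> int32, writer required)
  duration <- duration (int64 -> int64, writer required)
  attempts <- attempts (int32 -> int32, writer optional)
  height <- height (float32 -> float32, writer optional)
  => no violations; backward on Event: COMPATIBLE
checking forward for Event: reader v1 against writer v2:
  status <- status (Kind -> Kind, writer required)
  latitude <- latitude (float32 -> float32, writer required)
  quantity <- quantity (int32 -> int32, writer required)
  duration <- duration (int64 -> int64, writer optional)
  attempts <- attempts (int32 -> int32, writer optional)
  height <- height (float32 -> float32, writer optional)
  leftover writer field: name
  rule R1 violated at duration
  => forward: BREAKING (1)
decode (reader v1):
  status := "HELD"
  latitude := 3.75
  quantity := -7
  duration := 250
  attempts := -7
  height := 10.0
  writer name: unknown -> dropped
  => decoded: {"status": "HELD", "latitude": 3.75, "quantity": -7, "duration": 250, "attempts": -7, "height": 10.0}


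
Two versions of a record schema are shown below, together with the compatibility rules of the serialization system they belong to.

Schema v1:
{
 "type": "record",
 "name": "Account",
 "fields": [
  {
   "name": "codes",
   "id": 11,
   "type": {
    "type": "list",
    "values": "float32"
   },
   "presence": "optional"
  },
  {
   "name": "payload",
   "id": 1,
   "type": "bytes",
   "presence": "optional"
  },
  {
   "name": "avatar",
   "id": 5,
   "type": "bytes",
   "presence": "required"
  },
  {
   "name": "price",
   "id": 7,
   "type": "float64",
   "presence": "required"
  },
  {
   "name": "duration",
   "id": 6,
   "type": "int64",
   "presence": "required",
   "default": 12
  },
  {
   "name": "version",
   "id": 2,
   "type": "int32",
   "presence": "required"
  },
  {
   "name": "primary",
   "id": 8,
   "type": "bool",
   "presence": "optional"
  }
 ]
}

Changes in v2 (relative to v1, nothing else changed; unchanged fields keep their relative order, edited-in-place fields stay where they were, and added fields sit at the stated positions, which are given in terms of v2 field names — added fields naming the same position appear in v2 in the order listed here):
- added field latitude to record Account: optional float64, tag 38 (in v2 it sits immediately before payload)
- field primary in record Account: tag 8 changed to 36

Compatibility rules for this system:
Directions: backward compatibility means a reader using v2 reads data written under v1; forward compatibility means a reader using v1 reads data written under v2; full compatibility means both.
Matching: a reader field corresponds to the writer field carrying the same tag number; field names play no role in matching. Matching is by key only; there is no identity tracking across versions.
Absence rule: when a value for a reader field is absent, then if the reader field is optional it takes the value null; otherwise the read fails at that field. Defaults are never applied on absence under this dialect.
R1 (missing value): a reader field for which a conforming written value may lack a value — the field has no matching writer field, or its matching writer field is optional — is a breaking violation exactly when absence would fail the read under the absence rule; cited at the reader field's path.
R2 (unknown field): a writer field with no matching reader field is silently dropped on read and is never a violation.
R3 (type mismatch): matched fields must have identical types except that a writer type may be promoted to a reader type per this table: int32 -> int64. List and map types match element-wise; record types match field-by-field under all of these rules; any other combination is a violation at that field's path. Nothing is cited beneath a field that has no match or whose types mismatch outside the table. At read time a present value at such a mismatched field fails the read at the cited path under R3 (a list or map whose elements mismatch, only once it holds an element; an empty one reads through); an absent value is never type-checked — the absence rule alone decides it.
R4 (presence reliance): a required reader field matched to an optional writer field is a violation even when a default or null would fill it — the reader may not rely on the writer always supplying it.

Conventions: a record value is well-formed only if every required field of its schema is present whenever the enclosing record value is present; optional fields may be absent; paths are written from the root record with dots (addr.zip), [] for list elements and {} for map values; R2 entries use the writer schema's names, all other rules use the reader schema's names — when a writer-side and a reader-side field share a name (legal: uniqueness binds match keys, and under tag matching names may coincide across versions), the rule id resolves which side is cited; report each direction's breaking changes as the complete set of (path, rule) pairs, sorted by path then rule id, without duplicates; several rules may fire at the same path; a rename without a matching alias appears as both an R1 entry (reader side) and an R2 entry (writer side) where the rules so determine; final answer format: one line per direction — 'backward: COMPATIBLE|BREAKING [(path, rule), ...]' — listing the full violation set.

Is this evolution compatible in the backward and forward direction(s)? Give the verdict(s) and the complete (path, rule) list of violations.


backward: COMPATIBLE []; forward: COMPATIBLE []

the writer's type comes first in each Account pair
backward analysis of Account with v2 as reader and v1 as writer:
  codes: paired with writer codes (list<float32> -> list<float32>; writer optional)
  latitude: no writer-side match
  payload: paired with writer payload (bytes -> bytes; writer optional)
  avatar: paired with writer avatar (bytes -> bytes; writer required)
  price: paired with writer price (float64 -> float64; writer required)
  duration: paired with writer duration (int64 -> int64; writer required)
  version: paired with writer version (int32 -> int32; writer required)
  primary: no writer-side match
  leftover writer field: primary
  nothing fires on Account: backward is COMPATIBLE
forward analysis of Account with v1 as reader and v2 as writer:
  codes: paired with writer codes (list<float32> -> list<float32>; writer optional)
  payload: paired with writer payload (bytes -> bytes; writer optional)
  avatar: paired with writer avatar (bytes -> bytes; writer required)
  price: paired with writer price (float64 -> float64; writer required)
  duration: paired with writer duration (int64 -> int64; writer required)
  version: paired with writer version (int32 -> int32; writer required)
  primary: no writer-side match
  leftover writer field: latitude
  leftover writer field: primary
  nothing fires on Account: forward is COMPATIBLE
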